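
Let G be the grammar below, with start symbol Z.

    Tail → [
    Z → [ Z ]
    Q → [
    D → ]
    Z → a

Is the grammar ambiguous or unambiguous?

Unambiguous

(Q, D, Tail are unreachable from Z, so their rules don't affect L(Z).) Each string is a nest of matched brackets around a single atom. An opening bracket forces the recursive rule; an atom forces the base rule.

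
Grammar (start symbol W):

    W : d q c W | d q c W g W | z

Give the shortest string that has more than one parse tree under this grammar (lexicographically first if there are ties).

length 1: no string has ≥2 trees
length 4: no string has ≥2 trees
length 6: no string has ≥2 trees
length 7: no string has ≥2 trees
length 9: d q c d q c z g z has 2 parse trees

Two derivations of d q c d q c z g z:
  W ⇒ d q c W ⇒ d q c d q c W g W ⇒ d q c d q c z g W ⇒ d q c d q c z g z
  W ⇒ d q c W g W ⇒ d q c d q c W g W ⇒ d q c d q c z g W ⇒ d q c d q c z g z

d q c d q c z g z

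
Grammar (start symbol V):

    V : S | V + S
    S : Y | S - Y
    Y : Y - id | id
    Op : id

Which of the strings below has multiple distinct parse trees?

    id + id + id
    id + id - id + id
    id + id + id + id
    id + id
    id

id + id + id: 1 tree
id + id - id + id: 2 trees
id + id + id + id: 1 tree
id + id: 1 tree
id: 1 tree

id + id - id + id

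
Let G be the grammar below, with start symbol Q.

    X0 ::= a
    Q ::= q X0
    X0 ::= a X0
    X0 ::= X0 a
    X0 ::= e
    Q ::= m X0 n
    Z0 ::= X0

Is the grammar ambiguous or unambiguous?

Ambiguous

Witness: q a a

Derivation 1: Q ⇒ q X0 ⇒ q a X0 ⇒ q a a
Derivation 2: Q ⇒ q X0 ⇒ q X0 a ⇒ q a a

Two distinct leftmost derivations for the same string.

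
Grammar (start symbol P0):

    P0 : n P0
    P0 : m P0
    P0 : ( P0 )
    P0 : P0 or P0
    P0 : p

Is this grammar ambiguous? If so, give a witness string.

Ambiguous

Witness: m p or p

Derivation 1: P0 ⇒ m P0 ⇒ m P0 or P0 ⇒ m p or P0 ⇒ m p or p
Derivation 2: P0 ⇒ P0 or P0 ⇒ m P0 or P0 ⇒ m p or P0 ⇒ m p or p

Two distinct leftmost derivations for the same string.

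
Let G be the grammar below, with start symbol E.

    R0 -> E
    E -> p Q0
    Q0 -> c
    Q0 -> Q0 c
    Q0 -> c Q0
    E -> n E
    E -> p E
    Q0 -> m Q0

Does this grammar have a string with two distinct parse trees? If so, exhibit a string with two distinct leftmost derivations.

Witness: p c c

Derivation 1: E ⇒ p Q0 ⇒ p Q0 c ⇒ p c c
Derivation 2: E ⇒ p Q0 ⇒ p c Q0 ⇒ p c c

Two distinct leftmost derivations for the same string.

Ambiguous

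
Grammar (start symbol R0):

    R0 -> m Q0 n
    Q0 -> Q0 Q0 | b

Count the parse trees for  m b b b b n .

Parse trees for m b b b b n:
  [R0 m [Q0 [Q0 b] [Q0 [Q0 b] [Q0 [Q0 b] [Q0 b]]]] n]
  [R0 m [Q0 [Q0 b] [Q0 [Q0 [Q0 b] [Q0 b]] [Q0 b]]] n]
  [R0 m [Q0 [Q0 [Q0 b] [Q0 b]] [Q0 [Q0 b] [Q0 b]]] n]
  [R0 m [Q0 [Q0 [Q0 b] [Q0 [Q0 b] [Q0 b]]] [Q0 b]] n]
  [R0 m [Q0 [Q0 [Q0 [Q0 b] [Q0 b]] [Q0 b]] [Q0 b]] n]

5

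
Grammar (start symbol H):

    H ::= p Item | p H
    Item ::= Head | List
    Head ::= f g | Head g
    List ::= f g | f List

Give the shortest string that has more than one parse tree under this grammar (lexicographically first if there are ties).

p f g

length 3: p f g has 2 parse trees

Two derivations of p f g:
  H ⇒ p Item ⇒ p Head ⇒ p f g
  H ⇒ p Item ⇒ p List ⇒ p f g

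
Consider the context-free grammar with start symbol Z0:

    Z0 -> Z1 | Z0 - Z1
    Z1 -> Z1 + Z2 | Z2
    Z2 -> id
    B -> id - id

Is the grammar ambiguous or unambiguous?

Unambiguous

(B is unreachable from Z0, so its rules don't affect L(Z0).) Z0 → Z0 - Z1 | Z1  ;  Z1 → Z1 + Z2 | Z2  — a left-associative chain with Z2 at the bottom. Each string factors uniquely by precedence.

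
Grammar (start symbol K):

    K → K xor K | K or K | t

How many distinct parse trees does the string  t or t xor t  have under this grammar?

Parse trees for t or t xor t:
  [K [K [K t] or [K t]] xor [K t]]
  [K [K t] or [K [K t] xor [K t]]]

2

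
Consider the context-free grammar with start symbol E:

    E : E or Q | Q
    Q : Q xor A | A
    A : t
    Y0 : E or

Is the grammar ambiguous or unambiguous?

Only E, Q, A are reachable from E; ignoring the rest: This is a standard precedence ladder (E over Q over A), with each level left-recursive on its own operator ('or' at E, 'xor' at Q). That structure is LR(1), hence unambiguous.

Unambiguous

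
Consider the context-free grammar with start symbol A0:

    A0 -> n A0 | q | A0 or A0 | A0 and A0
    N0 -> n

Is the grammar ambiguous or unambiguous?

Witness: n q and q

Derivation 1: A0 ⇒ n A0 ⇒ n A0 and A0 ⇒ n q and A0 ⇒ n q and q
Derivation 2: A0 ⇒ A0 and A0 ⇒ n A0 and A0 ⇒ n q and A0 ⇒ n q and q

Two distinct leftmost derivations for the same string.

Ambiguous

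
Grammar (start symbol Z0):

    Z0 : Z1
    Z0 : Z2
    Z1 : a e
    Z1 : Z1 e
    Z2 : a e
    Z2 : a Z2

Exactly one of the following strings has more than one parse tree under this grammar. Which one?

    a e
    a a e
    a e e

a e

a e: 2 trees
a a e: 1 tree
a e e: 1 tree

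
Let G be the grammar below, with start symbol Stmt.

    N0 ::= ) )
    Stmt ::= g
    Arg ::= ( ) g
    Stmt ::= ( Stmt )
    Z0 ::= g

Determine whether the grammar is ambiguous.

(N0, Z0, Arg are unreachable from Stmt, so their rules don't affect L(Stmt).) L(Stmt) is { openⁿ atom closeⁿ : n ≥ 0 }. The bracket depth fixes n, and the derivation is forced at every step.

Unambiguous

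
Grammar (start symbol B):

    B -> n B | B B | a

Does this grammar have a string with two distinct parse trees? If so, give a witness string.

Ambiguous

Witness: a a a

Derivation 1: B ⇒ B B ⇒ B B B ⇒ a B B ⇒ a a B ⇒ a a a
Derivation 2: B ⇒ B B ⇒ a B ⇒ a B B ⇒ a a B ⇒ a a a

Two distinct leftmost derivations for the same string.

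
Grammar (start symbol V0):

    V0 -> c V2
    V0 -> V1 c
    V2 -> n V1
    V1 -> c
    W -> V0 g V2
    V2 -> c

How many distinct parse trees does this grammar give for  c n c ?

Parse trees for c n c:
  [V0 c [V2 n [V1 c]]]

1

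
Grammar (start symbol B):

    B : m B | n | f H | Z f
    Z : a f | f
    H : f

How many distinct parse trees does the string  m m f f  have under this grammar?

Parse trees for m m f f:
  [B m [B m [B f [H f]]]]
  [B m [B m [B [Z f] f]]]

2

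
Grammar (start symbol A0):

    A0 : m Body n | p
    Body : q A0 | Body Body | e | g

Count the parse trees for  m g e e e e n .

14

Parse trees for m g e e e e n (showing first 6 of 14):
  [A0 m [Body [Body g] [Body [Body e] [Body [Body e] [Body [Body e] [Body e]]]]] n]
  [A0 m [Body [Body g] [Body [Body e] [Body [Body [Body e] [Body e]] [Body e]]]] n]
  [A0 m [Body [Body g] [Body [Body [Body e] [Body e]] [Body [Body e] [Body e]]]] n]
  [A0 m [Body [Body g] [Body [Body [Body e] [Body [Body e] [Body e]]] [Body e]]] n]
  [A0 m [Body [Body g] [Body [Body [Body [Body e] [Body e]] [Body e]] [Body e]]] n]
  [A0 m [Body [Body [Body g] [Body e]] [Body [Body e] [Body [Body e] [Body e]]]] n]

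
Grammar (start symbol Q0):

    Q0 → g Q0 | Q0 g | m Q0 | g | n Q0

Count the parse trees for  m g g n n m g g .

Parse trees for m g g n n m g g:
  [Q0 [Q0 m [Q0 g [Q0 g [Q0 n [Q0 n [Q0 m [Q0 g]]]]]]] g]
  [Q0 m [Q0 g [Q0 g [Q0 [Q0 n [Q0 n [Q0 m [Q0 g]]]] g]]]]
  [Q0 m [Q0 g [Q0 g [Q0 n [Q0 [Q0 n [Q0 m [Q0 g]]] g]]]]]
  [Q0 m [Q0 g [Q0 g [Q0 n [Q0 n [Q0 [Q0 m [Q0 g]] g]]]]]]
  [Q0 m [Q0 g [Q0 g [Q0 n [Q0 n [Q0 m [Q0 g [Q0 g]]]]]]]]
  [Q0 m [Q0 g [Q0 g [Q0 n [Q0 n [Q0 m [Q0 [Q0 g] g]]]]]]]
  [Q0 m [Q0 g [Q0 [Q0 g [Q0 n [Q0 n [Q0 m [Q0 g]]]]] g]]]
  [Q0 m [Q0 [Q0 g [Q0 g [Q0 n [Q0 n [Q0 m [Q0 g]]]]]] g]]

8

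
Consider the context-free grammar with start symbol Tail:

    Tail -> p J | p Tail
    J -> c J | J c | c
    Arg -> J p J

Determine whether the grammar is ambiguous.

Witness: p c c

Derivation 1: Tail ⇒ p J ⇒ p c J ⇒ p c c
Derivation 2: Tail ⇒ p J ⇒ p J c ⇒ p c c

Two distinct leftmost derivations for the same string.

Ambiguous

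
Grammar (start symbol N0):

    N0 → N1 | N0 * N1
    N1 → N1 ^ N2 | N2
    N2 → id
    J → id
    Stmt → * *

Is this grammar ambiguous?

Unambiguous

Only N0, N1, N2 are reachable from N0; ignoring the rest: The grammar is stratified — N0 handles '*' (left-recursive), N1 handles '^', N2 atoms. Each operator has a fixed associativity and precedence level, so every string has one parse.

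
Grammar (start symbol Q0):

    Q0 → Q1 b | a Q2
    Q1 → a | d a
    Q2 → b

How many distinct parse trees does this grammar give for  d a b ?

1

Parse trees for d a b:
  [Q0 [Q1 d a] b]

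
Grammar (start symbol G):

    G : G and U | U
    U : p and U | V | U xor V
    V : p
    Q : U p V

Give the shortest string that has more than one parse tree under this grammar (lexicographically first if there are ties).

length 1: no string has ≥2 trees
length 3: p and p has 2 parse trees

Two derivations of p and p:
  G ⇒ G and U ⇒ U and U ⇒ V and U ⇒ p and U ⇒ p and V ⇒ p and p
  G ⇒ U ⇒ p and U ⇒ p and V ⇒ p and p

p and p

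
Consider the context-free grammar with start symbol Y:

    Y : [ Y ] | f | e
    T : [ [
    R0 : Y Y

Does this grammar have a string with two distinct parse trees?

Unambiguous

(T, R0 are unreachable from Y, so their rules don't affect L(Y).) Each string is a nest of matched brackets around a single atom. An opening bracket forces the recursive rule; an atom forces the base rule.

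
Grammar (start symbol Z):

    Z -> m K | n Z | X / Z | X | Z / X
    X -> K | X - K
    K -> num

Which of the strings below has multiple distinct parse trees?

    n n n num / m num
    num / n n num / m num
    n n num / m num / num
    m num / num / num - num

n n num / m num / num

n n n num / m num: 1 tree
num / n n num / m num: 1 tree
n n num / m num / num: 4 trees
m num / num / num - num: 1 tree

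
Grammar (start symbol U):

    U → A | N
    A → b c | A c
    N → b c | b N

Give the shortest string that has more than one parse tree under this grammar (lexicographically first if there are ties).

length 2: b c has 2 parse trees

Two derivations of b c:
  U ⇒ A ⇒ b c
  U ⇒ N ⇒ b c

b c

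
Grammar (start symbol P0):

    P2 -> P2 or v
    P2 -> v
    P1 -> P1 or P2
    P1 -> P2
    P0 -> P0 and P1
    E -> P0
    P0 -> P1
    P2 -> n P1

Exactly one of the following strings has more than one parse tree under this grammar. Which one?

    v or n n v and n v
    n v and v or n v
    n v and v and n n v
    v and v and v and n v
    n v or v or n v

v or n n v and n v: 1 tree
n v and v or n v: 1 tree
n v and v and n n v: 1 tree
v and v and v and n v: 1 tree
n v or v or n v: 6 trees

n v or v or n v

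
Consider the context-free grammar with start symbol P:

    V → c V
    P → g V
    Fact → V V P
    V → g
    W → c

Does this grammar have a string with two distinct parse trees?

(W, Fact are unreachable from P, so their rules don't affect L(P).) The reachable rules are right-linear with at most one rule per (nonterminal, next-terminal) pair. Each input token forces the next rule, so parsing is deterministic.

Unambiguous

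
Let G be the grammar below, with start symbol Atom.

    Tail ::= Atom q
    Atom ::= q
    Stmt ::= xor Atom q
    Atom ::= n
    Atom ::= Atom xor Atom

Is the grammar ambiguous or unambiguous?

Witness: n xor n xor n

Derivation 1: Atom ⇒ Atom xor Atom ⇒ n xor Atom ⇒ n xor Atom xor Atom ⇒ n xor n xor Atom ⇒ n xor n xor n
Derivation 2: Atom ⇒ Atom xor Atom ⇒ Atom xor Atom xor Atom ⇒ n xor Atom xor Atom ⇒ n xor n xor Atom ⇒ n xor n xor n

Two distinct leftmost derivations for the same string.

Ambiguous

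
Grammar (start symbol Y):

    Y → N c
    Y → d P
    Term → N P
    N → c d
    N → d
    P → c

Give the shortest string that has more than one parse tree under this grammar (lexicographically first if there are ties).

length 2: d c has 2 parse trees

Two derivations of d c:
  Y ⇒ N c ⇒ d c
  Y ⇒ d P ⇒ d c

d c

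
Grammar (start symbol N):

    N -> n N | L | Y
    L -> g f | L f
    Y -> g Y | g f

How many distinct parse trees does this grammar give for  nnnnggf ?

Parse trees for nnnnggf:
  [N n [N n [N n [N n [N [Y g [Y g f]]]]]]]

1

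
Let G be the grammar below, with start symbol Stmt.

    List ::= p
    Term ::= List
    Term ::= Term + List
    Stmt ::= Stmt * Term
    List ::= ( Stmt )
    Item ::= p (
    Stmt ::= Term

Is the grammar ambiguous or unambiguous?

(Item is unreachable from Stmt, so its rules don't affect L(Stmt).) This is a standard precedence ladder (Stmt over Term over List), with each level left-recursive on its own operator ('*' at Stmt, '+' at Term). That structure is LR(1), hence unambiguous.

Unambiguous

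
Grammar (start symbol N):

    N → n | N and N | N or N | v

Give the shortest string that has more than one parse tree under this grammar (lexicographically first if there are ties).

n and n and n

length 1: no string has ≥2 trees
length 3: no string has ≥2 trees
length 5: n and n and n has 2 parse trees

Two derivations of n and n and n:
  N ⇒ N and N ⇒ n and N ⇒ n and N and N ⇒ n and n and N ⇒ n and n and n
  N ⇒ N and N ⇒ N and N and N ⇒ n and N and N ⇒ n and n and N ⇒ n and n and n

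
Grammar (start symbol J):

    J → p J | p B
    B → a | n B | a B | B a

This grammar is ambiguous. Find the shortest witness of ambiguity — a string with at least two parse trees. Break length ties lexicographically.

p a a

length 2: no string has ≥2 trees
length 3: p a a has 2 parse trees

Two derivations of p a a:
  J ⇒ p B ⇒ p a B ⇒ p a a
  J ⇒ p B ⇒ p B a ⇒ p a a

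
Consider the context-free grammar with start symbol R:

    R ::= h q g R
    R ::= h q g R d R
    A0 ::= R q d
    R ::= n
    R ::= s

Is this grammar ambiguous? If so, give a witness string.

Ambiguous

Witness: h q g h q g n d n

Derivation 1: R ⇒ h q g R ⇒ h q g h q g R d R ⇒ h q g h q g n d R ⇒ h q g h q g n d n
Derivation 2: R ⇒ h q g R d R ⇒ h q g h q g R d R ⇒ h q g h q g n d R ⇒ h q g h q g n d n

Two distinct leftmost derivations for the same string.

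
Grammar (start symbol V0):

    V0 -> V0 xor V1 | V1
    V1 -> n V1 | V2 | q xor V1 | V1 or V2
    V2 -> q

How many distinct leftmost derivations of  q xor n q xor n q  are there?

Parse trees for q xor n q xor n q:
  [V0 [V0 [V1 [V2 q]]] xor [V1 n [V1 q xor [V1 n [V1 [V2 q]]]]]]
  [V0 [V0 [V0 [V1 [V2 q]]] xor [V1 n [V1 [V2 q]]]] xor [V1 n [V1 [V2 q]]]]
  [V0 [V0 [V1 q xor [V1 n [V1 [V2 q]]]]] xor [V1 n [V1 [V2 q]]]]
  [V0 [V1 q xor [V1 n [V1 q xor [V1 n [V1 [V2 q]]]]]]]

4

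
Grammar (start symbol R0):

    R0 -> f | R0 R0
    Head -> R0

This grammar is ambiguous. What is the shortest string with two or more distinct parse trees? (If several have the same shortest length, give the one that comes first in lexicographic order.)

length 1: no string has ≥2 trees
length 2: no string has ≥2 trees
length 3: f f f has 2 parse trees

Two derivations of f f f:
  R0 ⇒ R0 R0 ⇒ f R0 ⇒ f R0 R0 ⇒ f f R0 ⇒ f f f
  R0 ⇒ R0 R0 ⇒ R0 R0 R0 ⇒ f R0 R0 ⇒ f f R0 ⇒ f f f

f f f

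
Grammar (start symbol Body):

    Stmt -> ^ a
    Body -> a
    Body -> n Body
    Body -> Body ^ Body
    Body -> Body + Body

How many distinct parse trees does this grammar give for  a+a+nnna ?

2

Parse trees for a+a+nnna:
  [Body [Body a] + [Body [Body a] + [Body n [Body n [Body n [Body a]]]]]]
  [Body [Body [Body a] + [Body a]] + [Body n [Body n [Body n [Body a]]]]]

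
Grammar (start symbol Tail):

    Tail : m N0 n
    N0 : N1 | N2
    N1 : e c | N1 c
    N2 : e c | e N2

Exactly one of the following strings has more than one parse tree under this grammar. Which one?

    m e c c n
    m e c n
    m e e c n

m e c c n: 1 tree
m e c n: 2 trees
m e e c n: 1 tree

m e c n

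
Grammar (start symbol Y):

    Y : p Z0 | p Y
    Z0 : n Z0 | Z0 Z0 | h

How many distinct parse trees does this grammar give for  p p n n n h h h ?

Parse trees for p p n n n h h h (showing first 6 of 14):
  [Y p [Y p [Z0 n [Z0 n [Z0 n [Z0 [Z0 h] [Z0 [Z0 h] [Z0 h]]]]]]]]
  [Y p [Y p [Z0 n [Z0 n [Z0 n [Z0 [Z0 [Z0 h] [Z0 h]] [Z0 h]]]]]]]
  [Y p [Y p [Z0 n [Z0 n [Z0 [Z0 n [Z0 h]] [Z0 [Z0 h] [Z0 h]]]]]]]
  [Y p [Y p [Z0 n [Z0 n [Z0 [Z0 n [Z0 [Z0 h] [Z0 h]]] [Z0 h]]]]]]
  [Y p [Y p [Z0 n [Z0 n [Z0 [Z0 [Z0 n [Z0 h]] [Z0 h]] [Z0 h]]]]]]
  [Y p [Y p [Z0 n [Z0 [Z0 n [Z0 n [Z0 h]]] [Z0 [Z0 h] [Z0 h]]]]]]

14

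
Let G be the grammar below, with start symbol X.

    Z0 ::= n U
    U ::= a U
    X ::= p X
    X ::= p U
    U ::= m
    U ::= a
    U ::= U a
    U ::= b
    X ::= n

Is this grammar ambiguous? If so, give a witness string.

Ambiguous

Witness: p a a

Derivation 1: X ⇒ p U ⇒ p a U ⇒ p a a
Derivation 2: X ⇒ p U ⇒ p U a ⇒ p a a

Two distinct leftmost derivations for the same string.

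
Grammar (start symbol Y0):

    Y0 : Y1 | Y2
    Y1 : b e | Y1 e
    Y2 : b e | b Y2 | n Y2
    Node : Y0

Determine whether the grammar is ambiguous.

Witness: b e

Derivation 1: Y0 ⇒ Y1 ⇒ b e
Derivation 2: Y0 ⇒ Y2 ⇒ b e

Two distinct leftmost derivations for the same string.

Ambiguous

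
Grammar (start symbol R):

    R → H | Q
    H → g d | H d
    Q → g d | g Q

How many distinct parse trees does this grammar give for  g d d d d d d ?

Parse trees for g d d d d d d:
  [R [H [H [H [H [H [H g d] d] d] d] d] d]]

1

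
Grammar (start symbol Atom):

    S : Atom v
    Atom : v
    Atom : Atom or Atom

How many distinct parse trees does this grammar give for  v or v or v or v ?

Parse trees for v or v or v or v:
  [Atom [Atom v] or [Atom [Atom v] or [Atom [Atom v] or [Atom v]]]]
  [Atom [Atom v] or [Atom [Atom [Atom v] or [Atom v]] or [Atom v]]]
  [Atom [Atom [Atom v] or [Atom v]] or [Atom [Atom v] or [Atom v]]]
  [Atom [Atom [Atom v] or [Atom [Atom v] or [Atom v]]] or [Atom v]]
  [Atom [Atom [Atom [Atom v] or [Atom v]] or [Atom v]] or [Atom v]]

5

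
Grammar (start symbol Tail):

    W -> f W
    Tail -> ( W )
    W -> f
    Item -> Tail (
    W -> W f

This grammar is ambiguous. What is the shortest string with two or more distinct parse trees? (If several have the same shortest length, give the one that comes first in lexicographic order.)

( f f )

length 3: no string has ≥2 trees
length 4: ( f f ) has 2 parse trees

Two derivations of ( f f ):
  Tail ⇒ ( W ) ⇒ ( f W ) ⇒ ( f f )
  Tail ⇒ ( W ) ⇒ ( W f ) ⇒ ( f f )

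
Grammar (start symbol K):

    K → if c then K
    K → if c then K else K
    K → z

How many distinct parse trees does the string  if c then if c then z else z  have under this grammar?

2

Parse trees for if c then if c then z else z:
  [K if c then [K if c then [K z] else [K z]]]
  [K if c then [K if c then [K z]] else [K z]]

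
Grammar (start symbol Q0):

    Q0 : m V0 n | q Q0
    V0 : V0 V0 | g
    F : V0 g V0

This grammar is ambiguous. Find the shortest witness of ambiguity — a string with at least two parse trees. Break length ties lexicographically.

length 3: no string has ≥2 trees
length 4: no string has ≥2 trees
length 5: m g g g n has 2 parse trees

Two derivations of m g g g n:
  Q0 ⇒ m V0 n ⇒ m V0 V0 n ⇒ m V0 V0 V0 n ⇒ m g V0 V0 n ⇒ m g g V0 n ⇒ m g g g n
  Q0 ⇒ m V0 n ⇒ m V0 V0 n ⇒ m g V0 n ⇒ m g V0 V0 n ⇒ m g g V0 n ⇒ m g g g n

m g g g n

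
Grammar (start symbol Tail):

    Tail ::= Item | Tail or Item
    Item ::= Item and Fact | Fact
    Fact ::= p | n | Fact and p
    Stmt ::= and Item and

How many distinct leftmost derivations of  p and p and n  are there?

2

Parse trees for p and p and n:
  [Tail [Item [Item [Item [Fact p]] and [Fact p]] and [Fact n]]]
  [Tail [Item [Item [Fact [Fact p] and p]] and [Fact n]]]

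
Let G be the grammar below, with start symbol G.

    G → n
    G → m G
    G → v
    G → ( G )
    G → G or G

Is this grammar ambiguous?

Ambiguous

Witness: m n or n

Derivation 1: G ⇒ m G ⇒ m G or G ⇒ m n or G ⇒ m n or n
Derivation 2: G ⇒ G or G ⇒ m G or G ⇒ m n or G ⇒ m n or n

Two distinct leftmost derivations for the same string.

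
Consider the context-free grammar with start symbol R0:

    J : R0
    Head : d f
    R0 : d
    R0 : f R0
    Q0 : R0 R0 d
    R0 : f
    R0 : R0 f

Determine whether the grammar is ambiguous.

Ambiguous

Witness: f f

Derivation 1: R0 ⇒ f R0 ⇒ f f
Derivation 2: R0 ⇒ R0 f ⇒ f f

Two distinct leftmost derivations for the same string.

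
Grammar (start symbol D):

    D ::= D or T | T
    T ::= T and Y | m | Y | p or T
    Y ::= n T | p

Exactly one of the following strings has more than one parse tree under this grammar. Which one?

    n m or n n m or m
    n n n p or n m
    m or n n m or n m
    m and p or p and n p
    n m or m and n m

n n n p or n m

n m or n n m or m: 1 tree
n n n p or n m: 2 trees
m or n n m or n m: 1 tree
m and p or p and n p: 1 tree
n m or m and n m: 1 tree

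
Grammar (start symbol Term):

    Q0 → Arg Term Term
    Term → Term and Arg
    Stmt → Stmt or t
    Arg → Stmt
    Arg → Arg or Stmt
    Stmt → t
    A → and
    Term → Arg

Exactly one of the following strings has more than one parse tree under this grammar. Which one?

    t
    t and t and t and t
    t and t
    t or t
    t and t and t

t: 1 tree
t and t and t and t: 1 tree
t and t: 1 tree
t or t: 2 trees
t and t and t: 1 tree

t or t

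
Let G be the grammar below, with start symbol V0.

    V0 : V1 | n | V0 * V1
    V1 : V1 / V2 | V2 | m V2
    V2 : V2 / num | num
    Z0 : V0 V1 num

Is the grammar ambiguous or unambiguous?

Ambiguous

Witness: num / num

Derivation 1: V0 ⇒ V1 ⇒ V1 / V2 ⇒ V2 / V2 ⇒ num / V2 ⇒ num / num
Derivation 2: V0 ⇒ V1 ⇒ V2 ⇒ V2 / num ⇒ num / num

Two distinct leftmost derivations for the same string.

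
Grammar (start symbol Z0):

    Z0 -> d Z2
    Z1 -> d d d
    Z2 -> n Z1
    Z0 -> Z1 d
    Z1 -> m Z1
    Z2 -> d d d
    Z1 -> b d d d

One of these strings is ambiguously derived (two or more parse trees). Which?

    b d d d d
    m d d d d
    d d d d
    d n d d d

d d d d

b d d d d: 1 tree
m d d d d: 1 tree
d d d d: 2 trees
d n d d d: 1 tree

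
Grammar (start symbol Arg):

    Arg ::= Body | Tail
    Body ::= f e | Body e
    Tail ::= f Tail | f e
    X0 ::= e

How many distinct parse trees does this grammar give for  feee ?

Parse trees for feee:
  [Arg [Body [Body [Body f e] e] e]]

1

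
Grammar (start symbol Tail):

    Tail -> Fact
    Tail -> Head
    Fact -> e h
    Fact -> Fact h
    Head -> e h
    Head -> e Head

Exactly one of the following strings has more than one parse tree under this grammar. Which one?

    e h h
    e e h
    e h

e h

e h h: 1 tree
e e h: 1 tree
e h: 2 trees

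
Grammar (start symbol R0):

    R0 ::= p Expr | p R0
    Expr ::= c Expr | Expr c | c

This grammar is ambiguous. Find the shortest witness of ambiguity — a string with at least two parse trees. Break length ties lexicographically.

p c c

length 2: no string has ≥2 trees
length 3: p c c has 2 parse trees

Two derivations of p c c:
  R0 ⇒ p Expr ⇒ p c Expr ⇒ p c c
  R0 ⇒ p Expr ⇒ p Expr c ⇒ p c c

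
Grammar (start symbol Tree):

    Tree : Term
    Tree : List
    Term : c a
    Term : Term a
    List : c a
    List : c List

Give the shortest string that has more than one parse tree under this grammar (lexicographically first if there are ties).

length 2: c a has 2 parse trees

Two derivations of c a:
  Tree ⇒ Term ⇒ c a
  Tree ⇒ List ⇒ c a

c a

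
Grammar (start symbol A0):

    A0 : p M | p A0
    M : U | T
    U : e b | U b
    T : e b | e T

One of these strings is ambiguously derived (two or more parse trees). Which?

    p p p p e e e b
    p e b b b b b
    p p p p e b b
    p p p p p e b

p p p p p e b

p p p p e e e b: 1 tree
p e b b b b b: 1 tree
p p p p e b b: 1 tree
p p p p p e b: 2 trees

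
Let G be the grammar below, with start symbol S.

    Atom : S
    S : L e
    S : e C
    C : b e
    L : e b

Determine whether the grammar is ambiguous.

Witness: e b e

Derivation 1: S ⇒ L e ⇒ e b e
Derivation 2: S ⇒ e C ⇒ e b e

Two distinct leftmost derivations for the same string.

Ambiguous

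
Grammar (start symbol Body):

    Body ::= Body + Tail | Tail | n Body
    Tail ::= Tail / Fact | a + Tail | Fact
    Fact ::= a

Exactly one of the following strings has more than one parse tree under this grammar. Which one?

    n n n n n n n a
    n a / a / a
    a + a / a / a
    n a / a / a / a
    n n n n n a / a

n n n n n n n a: 1 tree
n a / a / a: 1 tree
a + a / a / a: 4 trees
n a / a / a / a: 1 tree
n n n n n a / a: 1 tree

a + a / a / a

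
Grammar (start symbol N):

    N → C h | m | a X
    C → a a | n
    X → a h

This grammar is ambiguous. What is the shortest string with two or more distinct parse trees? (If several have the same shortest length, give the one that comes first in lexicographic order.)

a a h

length 1: no string has ≥2 trees
length 2: no string has ≥2 trees
length 3: a a h has 2 parse trees

Two derivations of a a h:
  N ⇒ C h ⇒ a a h
  N ⇒ a X ⇒ a a h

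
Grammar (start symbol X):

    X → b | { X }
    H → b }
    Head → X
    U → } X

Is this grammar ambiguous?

Unambiguous

Only X is reachable from X; ignoring the rest: Each string is a nest of matched brackets around a single atom. An opening bracket forces the recursive rule; an atom forces the base rule.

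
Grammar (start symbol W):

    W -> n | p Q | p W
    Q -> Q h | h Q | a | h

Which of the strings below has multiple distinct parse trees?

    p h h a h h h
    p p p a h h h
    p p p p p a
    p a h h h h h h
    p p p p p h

p h h a h h h: 10 trees
p p p a h h h: 1 tree
p p p p p a: 1 tree
p a h h h h h h: 1 tree
p p p p p h: 1 tree

p h h a h h h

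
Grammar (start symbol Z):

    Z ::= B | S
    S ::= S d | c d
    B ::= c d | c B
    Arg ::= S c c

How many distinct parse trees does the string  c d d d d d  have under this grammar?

Parse trees for c d d d d d:
  [Z [S [S [S [S [S c d] d] d] d] d]]

1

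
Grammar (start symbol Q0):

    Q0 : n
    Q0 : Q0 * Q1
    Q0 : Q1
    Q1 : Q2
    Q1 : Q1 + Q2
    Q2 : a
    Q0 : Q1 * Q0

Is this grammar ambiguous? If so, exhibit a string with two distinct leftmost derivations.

Witness: a * a

Derivation 1: Q0 ⇒ Q0 * Q1 ⇒ Q1 * Q1 ⇒ Q2 * Q1 ⇒ a * Q1 ⇒ a * Q2 ⇒ a * a
Derivation 2: Q0 ⇒ Q1 * Q0 ⇒ Q2 * Q0 ⇒ a * Q0 ⇒ a * Q1 ⇒ a * Q2 ⇒ a * a

Two distinct leftmost derivations for the same string.

Ambiguous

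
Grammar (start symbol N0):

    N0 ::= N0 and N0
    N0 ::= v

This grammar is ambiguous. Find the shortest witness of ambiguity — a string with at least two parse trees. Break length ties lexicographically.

v and v and v

length 1: no string has ≥2 trees
length 3: no string has ≥2 trees
length 5: v and v and v has 2 parse trees

Two derivations of v and v and v:
  N0 ⇒ N0 and N0 ⇒ N0 and N0 and N0 ⇒ v and N0 and N0 ⇒ v and v and N0 ⇒ v and v and v
  N0 ⇒ N0 and N0 ⇒ v and N0 ⇒ v and N0 and N0 ⇒ v and v and N0 ⇒ v and v and v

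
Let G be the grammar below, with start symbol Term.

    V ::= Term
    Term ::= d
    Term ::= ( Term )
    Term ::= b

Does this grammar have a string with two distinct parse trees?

Only Term is reachable from Term; ignoring the rest: Each string is a nest of matched brackets around a single atom. An opening bracket forces the recursive rule; an atom forces the base rule.

Unambiguous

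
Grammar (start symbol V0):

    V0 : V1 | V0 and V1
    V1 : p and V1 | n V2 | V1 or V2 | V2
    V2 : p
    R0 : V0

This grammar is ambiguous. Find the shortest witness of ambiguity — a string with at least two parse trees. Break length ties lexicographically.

length 1: no string has ≥2 trees
length 2: no string has ≥2 trees
length 3: p and p has 2 parse trees

Two derivations of p and p:
  V0 ⇒ V1 ⇒ p and V1 ⇒ p and V2 ⇒ p and p
  V0 ⇒ V0 and V1 ⇒ V1 and V1 ⇒ V2 and V1 ⇒ p and V1 ⇒ p and V2 ⇒ p and p

p and p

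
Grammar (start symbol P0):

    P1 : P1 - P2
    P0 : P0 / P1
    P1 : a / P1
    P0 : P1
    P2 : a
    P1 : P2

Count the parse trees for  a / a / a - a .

7

Parse trees for a / a / a - a:
  [P0 [P0 [P1 [P2 a]]] / [P1 [P1 a / [P1 [P2 a]]] - [P2 a]]]
  [P0 [P0 [P1 [P2 a]]] / [P1 a / [P1 [P1 [P2 a]] - [P2 a]]]]
  [P0 [P0 [P0 [P1 [P2 a]]] / [P1 [P2 a]]] / [P1 [P1 [P2 a]] - [P2 a]]]
  [P0 [P0 [P1 a / [P1 [P2 a]]]] / [P1 [P1 [P2 a]] - [P2 a]]]
  [P0 [P1 [P1 a / [P1 a / [P1 [P2 a]]]] - [P2 a]]]
  [P0 [P1 a / [P1 [P1 a / [P1 [P2 a]]] - [P2 a]]]]
  [P0 [P1 a / [P1 a / [P1 [P1 [P2 a]] - [P2 a]]]]]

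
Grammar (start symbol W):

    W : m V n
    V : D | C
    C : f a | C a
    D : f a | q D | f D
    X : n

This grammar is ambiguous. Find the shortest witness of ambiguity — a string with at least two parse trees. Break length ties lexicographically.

length 4: m f a n has 2 parse trees

Two derivations of m f a n:
  W ⇒ m V n ⇒ m D n ⇒ m f a n
  W ⇒ m V n ⇒ m C n ⇒ m f a n

m f a n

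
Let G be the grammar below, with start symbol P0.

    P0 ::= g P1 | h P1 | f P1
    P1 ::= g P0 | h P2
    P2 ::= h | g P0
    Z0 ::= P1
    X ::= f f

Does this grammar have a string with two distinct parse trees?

Unambiguous

(Z0, X are unreachable from P0, so their rules don't affect L(P0).) Each reachable nonterminal has at most one production per leading terminal, and all productions are right-linear; the derivation is determined token-by-token.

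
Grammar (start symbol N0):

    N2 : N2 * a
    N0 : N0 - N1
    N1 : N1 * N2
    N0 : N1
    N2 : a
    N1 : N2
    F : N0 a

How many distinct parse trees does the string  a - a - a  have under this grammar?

1

Parse trees for a - a - a:
  [N0 [N0 [N0 [N1 [N2 a]]] - [N1 [N2 a]]] - [N1 [N2 a]]]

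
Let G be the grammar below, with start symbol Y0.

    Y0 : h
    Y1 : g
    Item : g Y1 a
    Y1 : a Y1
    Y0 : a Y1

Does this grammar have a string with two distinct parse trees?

(Item is unreachable from Y0, so its rules don't affect L(Y0).) Restricted to the reachable nonterminals, every rule has the form A → t or A → t B, and no two rules for the same A share a first terminal. The grammar encodes a DFA — one run per string.

Unambiguous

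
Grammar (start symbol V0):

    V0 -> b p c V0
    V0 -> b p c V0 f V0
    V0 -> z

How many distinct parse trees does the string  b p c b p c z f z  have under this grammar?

Parse trees for b p c b p c z f z:
  [V0 b p c [V0 b p c [V0 z] f [V0 z]]]
  [V0 b p c [V0 b p c [V0 z]] f [V0 z]]

2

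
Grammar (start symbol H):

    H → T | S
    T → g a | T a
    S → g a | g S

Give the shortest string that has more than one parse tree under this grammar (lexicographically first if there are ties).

length 2: g a has 2 parse trees

Two derivations of g a:
  H ⇒ T ⇒ g a
  H ⇒ S ⇒ g a

g a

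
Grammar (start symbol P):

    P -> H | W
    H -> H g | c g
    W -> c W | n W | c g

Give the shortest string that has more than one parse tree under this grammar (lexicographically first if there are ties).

c g

length 2: c g has 2 parse trees

Two derivations of c g:
  P ⇒ H ⇒ c g
  P ⇒ W ⇒ c g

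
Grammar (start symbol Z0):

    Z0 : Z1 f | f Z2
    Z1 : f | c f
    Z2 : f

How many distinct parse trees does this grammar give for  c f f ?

Parse trees for c f f:
  [Z0 [Z1 c f] f]

1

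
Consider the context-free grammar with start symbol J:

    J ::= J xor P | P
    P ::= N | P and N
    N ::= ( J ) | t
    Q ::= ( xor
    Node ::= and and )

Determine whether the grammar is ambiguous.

(Q, Node are unreachable from J, so their rules don't affect L(J).) The grammar is stratified — J handles 'xor' (left-recursive), P handles 'and', N atoms. Each operator has a fixed associativity and precedence level, so every string has one parse.

Unambiguous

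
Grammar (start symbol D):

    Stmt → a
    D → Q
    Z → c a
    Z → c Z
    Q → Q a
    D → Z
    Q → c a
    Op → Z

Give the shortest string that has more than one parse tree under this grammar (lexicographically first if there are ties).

c a

length 2: c a has 2 parse trees

Two derivations of c a:
  D ⇒ Q ⇒ c a
  D ⇒ Z ⇒ c a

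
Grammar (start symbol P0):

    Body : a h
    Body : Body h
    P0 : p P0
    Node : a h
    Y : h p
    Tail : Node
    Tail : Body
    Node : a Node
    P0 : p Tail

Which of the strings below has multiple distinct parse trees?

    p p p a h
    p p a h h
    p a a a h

p p p a h: 2 trees
p p a h h: 1 tree
p a a a h: 1 tree

p p p a h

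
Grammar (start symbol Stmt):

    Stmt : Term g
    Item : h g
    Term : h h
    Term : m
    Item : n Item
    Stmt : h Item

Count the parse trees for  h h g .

2

Parse trees for h h g:
  [Stmt [Term h h] g]
  [Stmt h [Item h g]]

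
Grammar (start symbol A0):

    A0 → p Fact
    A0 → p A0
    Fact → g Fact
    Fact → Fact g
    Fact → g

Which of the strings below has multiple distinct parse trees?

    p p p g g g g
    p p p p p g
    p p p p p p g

p p p g g g g

p p p g g g g: 8 trees
p p p p p g: 1 tree
p p p p p p g: 1 tree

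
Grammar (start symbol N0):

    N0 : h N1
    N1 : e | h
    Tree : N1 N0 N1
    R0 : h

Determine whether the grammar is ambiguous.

Only N0, N1 are reachable from N0; ignoring the rest: Restricted to the reachable nonterminals, every rule has the form A → t or A → t B, and no two rules for the same A share a first terminal. The grammar encodes a DFA — one run per string.

Unambiguous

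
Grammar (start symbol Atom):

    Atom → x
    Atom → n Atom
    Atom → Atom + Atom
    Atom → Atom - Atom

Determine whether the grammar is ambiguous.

Ambiguous

Witness: n x + x

Derivation 1: Atom ⇒ n Atom ⇒ n Atom + Atom ⇒ n x + Atom ⇒ n x + x
Derivation 2: Atom ⇒ Atom + Atom ⇒ n Atom + Atom ⇒ n x + Atom ⇒ n x + x

Two distinct leftmost derivations for the same string.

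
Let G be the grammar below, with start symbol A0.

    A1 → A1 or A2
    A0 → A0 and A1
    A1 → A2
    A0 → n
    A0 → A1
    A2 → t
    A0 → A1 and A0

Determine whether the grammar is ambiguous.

Witness: t and t

Derivation 1: A0 ⇒ A0 and A1 ⇒ A1 and A1 ⇒ A2 and A1 ⇒ t and A1 ⇒ t and A2 ⇒ t and t
Derivation 2: A0 ⇒ A1 and A0 ⇒ A2 and A0 ⇒ t and A0 ⇒ t and A1 ⇒ t and A2 ⇒ t and t

Two distinct leftmost derivations for the same string.

Ambiguous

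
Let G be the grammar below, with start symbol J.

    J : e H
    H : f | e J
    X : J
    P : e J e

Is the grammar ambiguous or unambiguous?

Unambiguous

Only J, H are reachable from J; ignoring the rest: Restricted to the reachable nonterminals, every rule has the form A → t or A → t B, and no two rules for the same A share a first terminal. The grammar encodes a DFA — one run per string.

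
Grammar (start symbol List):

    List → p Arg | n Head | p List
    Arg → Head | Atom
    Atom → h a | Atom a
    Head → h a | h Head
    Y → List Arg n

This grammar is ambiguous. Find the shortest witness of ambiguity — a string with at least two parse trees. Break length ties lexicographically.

p h a

length 3: p h a has 2 parse trees

Two derivations of p h a:
  List ⇒ p Arg ⇒ p Head ⇒ p h a
  List ⇒ p Arg ⇒ p Atom ⇒ p h a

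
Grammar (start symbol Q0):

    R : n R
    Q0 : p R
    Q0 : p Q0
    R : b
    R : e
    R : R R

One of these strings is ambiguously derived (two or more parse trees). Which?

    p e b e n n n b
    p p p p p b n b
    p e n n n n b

p e b e n n n b: 5 trees
p p p p p b n b: 1 tree
p e n n n n b: 1 tree

p e b e n n n b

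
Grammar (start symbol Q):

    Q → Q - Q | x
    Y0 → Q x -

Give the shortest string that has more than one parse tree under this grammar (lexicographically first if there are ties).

x - x - x

length 1: no string has ≥2 trees
length 3: no string has ≥2 trees
length 5: x - x - x has 2 parse trees

Two derivations of x - x - x:
  Q ⇒ Q - Q ⇒ Q - Q - Q ⇒ x - Q - Q ⇒ x - x - Q ⇒ x - x - x
  Q ⇒ Q - Q ⇒ x - Q ⇒ x - Q - Q ⇒ x - x - Q ⇒ x - x - x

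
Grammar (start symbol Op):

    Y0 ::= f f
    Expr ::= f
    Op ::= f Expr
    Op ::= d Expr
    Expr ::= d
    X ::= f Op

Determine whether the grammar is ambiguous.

Only Op, Expr are reachable from Op; ignoring the rest: Restricted to the reachable nonterminals, every rule has the form A → t or A → t B, and no two rules for the same A share a first terminal. The grammar encodes a DFA — one run per string.

Unambiguous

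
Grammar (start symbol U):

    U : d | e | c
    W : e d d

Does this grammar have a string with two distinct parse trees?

(W is unreachable from U, so its rules don't affect L(U).) Restricted to the reachable nonterminals, every rule has the form A → t or A → t B, and no two rules for the same A share a first terminal. The grammar encodes a DFA — one run per string.

Unambiguous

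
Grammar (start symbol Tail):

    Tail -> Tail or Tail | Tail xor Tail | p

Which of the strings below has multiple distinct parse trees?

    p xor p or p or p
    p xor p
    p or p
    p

p xor p or p or p: 5 trees
p xor p: 1 tree
p or p: 1 tree
p: 1 tree

p xor p or p or p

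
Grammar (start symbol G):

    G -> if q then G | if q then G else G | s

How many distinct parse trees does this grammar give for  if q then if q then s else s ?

Parse trees for if q then if q then s else s:
  [G if q then [G if q then [G s] else [G s]]]
  [G if q then [G if q then [G s]] else [G s]]

2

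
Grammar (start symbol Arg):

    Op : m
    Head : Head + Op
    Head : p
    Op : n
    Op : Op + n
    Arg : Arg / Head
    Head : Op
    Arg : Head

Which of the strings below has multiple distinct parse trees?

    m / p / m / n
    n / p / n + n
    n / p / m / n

m / p / m / n: 1 tree
n / p / n + n: 2 trees
n / p / m / n: 1 tree

n / p / n + n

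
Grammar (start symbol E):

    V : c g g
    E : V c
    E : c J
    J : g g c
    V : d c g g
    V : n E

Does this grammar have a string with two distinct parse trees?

Witness: c g g c

Derivation 1: E ⇒ V c ⇒ c g g c
Derivation 2: E ⇒ c J ⇒ c g g c

Two distinct leftmost derivations for the same string.

Ambiguous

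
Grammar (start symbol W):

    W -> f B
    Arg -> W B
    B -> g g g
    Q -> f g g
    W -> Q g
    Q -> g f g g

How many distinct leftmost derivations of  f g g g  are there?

Parse trees for f g g g:
  [W f [B g g g]]
  [W [Q f g g] g]

2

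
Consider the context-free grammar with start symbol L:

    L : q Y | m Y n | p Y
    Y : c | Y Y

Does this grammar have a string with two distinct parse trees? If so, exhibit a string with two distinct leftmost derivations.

Witness: p c c c

Derivation 1: L ⇒ p Y ⇒ p Y Y ⇒ p c Y ⇒ p c Y Y ⇒ p c c Y ⇒ p c c c
Derivation 2: L ⇒ p Y ⇒ p Y Y ⇒ p Y Y Y ⇒ p c Y Y ⇒ p c c Y ⇒ p c c c

Two distinct leftmost derivations for the same string.

Ambiguous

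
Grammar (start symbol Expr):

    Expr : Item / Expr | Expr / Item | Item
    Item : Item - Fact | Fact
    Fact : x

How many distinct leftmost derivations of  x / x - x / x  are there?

4

Parse trees for x / x - x / x:
  [Expr [Item [Fact x]] / [Expr [Item [Item [Fact x]] - [Fact x]] / [Expr [Item [Fact x]]]]]
  [Expr [Item [Fact x]] / [Expr [Expr [Item [Item [Fact x]] - [Fact x]]] / [Item [Fact x]]]]
  [Expr [Expr [Item [Fact x]] / [Expr [Item [Item [Fact x]] - [Fact x]]]] / [Item [Fact x]]]
  [Expr [Expr [Expr [Item [Fact x]]] / [Item [Item [Fact x]] - [Fact x]]] / [Item [Fact x]]]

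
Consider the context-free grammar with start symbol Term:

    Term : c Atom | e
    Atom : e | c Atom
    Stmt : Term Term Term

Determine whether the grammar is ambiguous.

Unambiguous

(Stmt is unreachable from Term, so its rules don't affect L(Term).) Each reachable nonterminal has at most one production per leading terminal, and all productions are right-linear; the derivation is determined token-by-token.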